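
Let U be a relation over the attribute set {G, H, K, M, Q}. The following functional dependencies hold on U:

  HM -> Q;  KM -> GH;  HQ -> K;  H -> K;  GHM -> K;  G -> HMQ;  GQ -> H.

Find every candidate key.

{G}, {H, M}, {K, M}

{G}⁺: G→HMQ adds H, M, Q; HQ→K adds K → {G, H, K, M, Q}.
{H, M}⁺: HM→Q adds Q; HQ→K adds K; KM→GH adds G → {G, H, K, M, Q}.
{K, M}⁺: KM→GH adds G, H; G→HMQ adds Q → {G, H, K, M, Q}.
Any other superkey contains one of these as a subset, so there are no further candidate keys.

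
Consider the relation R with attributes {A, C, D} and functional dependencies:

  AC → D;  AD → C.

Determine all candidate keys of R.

(A, C); (A, D)

Attribute A never appears on the right-hand side of any dependency, so A must belong to every candidate key.
{A}⁺ = {A}, which is not all of the schema, so we must add further attributes.
{A, C}⁺: AC→D adds D → {A, C, D}.
{A, D}⁺: AD→C adds C → {A, C, D}.
Any other superkey contains one of these as a subset, so there are no further candidate keys.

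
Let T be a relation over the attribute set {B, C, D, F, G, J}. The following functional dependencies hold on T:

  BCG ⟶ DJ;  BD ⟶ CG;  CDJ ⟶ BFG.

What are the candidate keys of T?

{B, D}⁺: BD→CG adds C, G; BCG→DJ adds J; CDJ→BFG adds F → {B, C, D, F, G, J}. Minimal: {D}⁺ = {D}; {B}⁺ = {B} — none reach the full schema.
{B, C, G}⁺: BCG→DJ adds D, J; CDJ→BFG adds F → {B, C, D, F, G, J}. Minimal: {C, G}⁺ = {C, G}; {B, G}⁺ = {B, G}; {B, C}⁺ = {B, C} — none reach the full schema.
{C, D, J}⁺: CDJ→BFG adds B, F, G → {B, C, D, F, G, J}. Minimal: {D, J}⁺ = {D, J}; {C, J}⁺ = {C, J}; {C, D}⁺ = {C, D} — none reach the full schema.
Any other superkey contains one of these as a subset, so there are no further candidate keys.

{B, D}, {B, C, G}, {C, D, J}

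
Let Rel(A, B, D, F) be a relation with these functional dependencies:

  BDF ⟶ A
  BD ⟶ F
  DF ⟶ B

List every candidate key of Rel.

(B, D), (D, F)

Attribute D never appears on the right-hand side of any dependency, so D must belong to every candidate key.
{D}⁺ = {D}, which is not all of the schema, so we must add further attributes.
{B, D}⁺: BD→F adds F; BDF→A adds A → {A, B, D, F}. Minimal: {D}⁺ = {D}; {B}⁺ = {B} — none reach the full schema.
{D, F}⁺: DF→B adds B; BDF→A adds A → {A, B, D, F}. Minimal: {F}⁺ = {F}; {D}⁺ = {D} — none reach the full schema.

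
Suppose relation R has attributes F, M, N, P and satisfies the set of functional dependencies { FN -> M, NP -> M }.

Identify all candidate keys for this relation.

{F, N, P}

{F, N, P}⁺: FN→M adds M → {F, M, N, P}. Minimal: {N, P}⁺ = {M, N, P}; {F, P}⁺ = {F, P}; {F, N}⁺ = {F, M, N} — none reach the full schema.
No other minimal superkey exists.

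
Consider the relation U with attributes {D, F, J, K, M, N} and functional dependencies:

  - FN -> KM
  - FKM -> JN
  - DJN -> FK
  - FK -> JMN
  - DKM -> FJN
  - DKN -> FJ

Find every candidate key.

Attribute D never appears on the right-hand side of any dependency, so D must belong to every candidate key.
{D}⁺ = {D}, which is not all of the schema, so we must add further attributes.
{D, F, K}⁺: FK→JMN adds J, M, N → {D, F, J, K, M, N}. Minimal: {F, K}⁺ = {F, J, K, M, N}; {D, K}⁺ = {D, K}; {D, F}⁺ = {D, F} — none reach the full schema.
{D, F, N}⁺: FN→KM adds K, M; FKM→JN adds J → {D, F, J, K, M, N}. Minimal: {F, N}⁺ = {F, J, K, M, N}; {D, N}⁺ = {D, N}; {D, F}⁺ = {D, F} — none reach the full schema.
{D, J, N}⁺: DJN→FK adds F, K; FK→JMN adds M → {D, F, J, K, M, N}. Minimal: {J, N}⁺ = {J, N}; {D, N}⁺ = {D, N}; {D, J}⁺ = {D, J} — none reach the full schema.
{D, K, M}⁺: DKM→FJN adds F, J, N → {D, F, J, K, M, N}. Minimal: {K, M}⁺ = {K, M}; {D, M}⁺ = {D, M}; {D, K}⁺ = {D, K} — none reach the full schema.
{D, K, N}⁺: DKN→FJ adds F, J; FN→KM adds M → {D, F, J, K, M, N}. Minimal: {K, N}⁺ = {K, N}; {D, N}⁺ = {D, N}; {D, K}⁺ = {D, K} — none reach the full schema.
Any other superkey contains one of these as a subset, so there are no further candidate keys.

{D, F, K}, {D, F, N}, {D, J, N}, {D, K, M}, {D, K, N}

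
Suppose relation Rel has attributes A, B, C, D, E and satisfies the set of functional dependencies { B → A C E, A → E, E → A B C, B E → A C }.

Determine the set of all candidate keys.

{A, D}⁺: A→E adds E; E→ABC adds B, C → {A, B, C, D, E}. Minimal: {D}⁺ = {D}; {A}⁺ = {A, B, C, E} — none reach the full schema.
{B, D}⁺: B→ACE adds A, C, E → {A, B, C, D, E}. Minimal: {D}⁺ = {D}; {B}⁺ = {A, B, C, E} — none reach the full schema.
{D, E}⁺: E→ABC adds A, B, C → {A, B, C, D, E}. Minimal: {E}⁺ = {A, B, C, E}; {D}⁺ = {D} — none reach the full schema.

{A, D}, {B, D}, {D, E}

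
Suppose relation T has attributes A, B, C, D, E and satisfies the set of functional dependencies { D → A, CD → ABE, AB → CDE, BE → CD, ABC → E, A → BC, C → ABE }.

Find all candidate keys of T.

{A}⁺: A→BC adds B, C; C→ABE adds E; AB→CDE adds D → {A, B, C, D, E}.
{C}⁺: C→ABE adds A, B, E; AB→CDE adds D → {A, B, C, D, E}.
{D}⁺: D→A adds A; A→BC adds B, C; C→ABE adds E → {A, B, C, D, E}.
{B, E}⁺: BE→CD adds C, D; C→ABE adds A → {A, B, C, D, E}. Minimal: {E}⁺ = {E}; {B}⁺ = {B} — none reach the full schema.

(A), (C), (D), (B, E)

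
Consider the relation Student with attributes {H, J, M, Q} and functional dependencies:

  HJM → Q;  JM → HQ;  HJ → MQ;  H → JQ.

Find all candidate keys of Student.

{H}⁺: H→JQ adds J, Q; HJ→MQ adds M → {H, J, M, Q}.
{J, M}⁺: JM→HQ adds H, Q → {H, J, M, Q}. Minimal: {M}⁺ = {M}; {J}⁺ = {J} — none reach the full schema.
Any other superkey contains one of these as a subset, so there are no further candidate keys.

(H), (J, M)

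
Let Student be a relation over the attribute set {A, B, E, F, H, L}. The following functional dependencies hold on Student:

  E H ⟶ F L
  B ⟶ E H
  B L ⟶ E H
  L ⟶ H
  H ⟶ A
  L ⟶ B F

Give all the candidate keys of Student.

(B), (L), (E, H)

{B}⁺: B→EH adds E, H; H→A adds A; EH→FL adds F, L → {A, B, E, F, H, L}.
{L}⁺: L→H adds H; H→A adds A; L→BF adds B, F; B→EH adds E → {A, B, E, F, H, L}.
{E, H}⁺: EH→FL adds F, L; H→A adds A; L→BF adds B → {A, B, E, F, H, L}. Minimal: {H}⁺ = {A, H}; {E}⁺ = {E} — none reach the full schema.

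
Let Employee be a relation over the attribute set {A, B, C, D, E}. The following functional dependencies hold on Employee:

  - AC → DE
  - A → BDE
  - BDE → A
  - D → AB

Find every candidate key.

(A, C), (C, D)

{A, C}⁺: AC→DE adds D, E; A→BDE adds B → {A, B, C, D, E}. Minimal: {C}⁺ = {C}; {A}⁺ = {A, B, D, E} — none reach the full schema.
{C, D}⁺: D→AB adds A, B; AC→DE adds E → {A, B, C, D, E}. Minimal: {D}⁺ = {A, B, D, E}; {C}⁺ = {C} — none reach the full schema.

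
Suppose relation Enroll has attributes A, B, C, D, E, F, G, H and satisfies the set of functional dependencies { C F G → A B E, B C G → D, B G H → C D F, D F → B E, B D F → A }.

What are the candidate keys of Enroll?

{B, G, H}, {C, F, G, H}, {D, F, G, H}

Attributes G, H never appear on any right-hand side, so every candidate key must contain {G, H}.
{G, H}⁺ = {G, H}, which is not all of the schema, so we must add further attributes.
{B, G, H}⁺: BGH→CDF adds C, D, F; DF→BE adds E; BDF→A adds A → {A, B, C, D, E, F, G, H}. Minimal: {G, H}⁺ = {G, H}; {B, H}⁺ = {B, H}; {B, G}⁺ = {B, G} — none reach the full schema.
{C, F, G, H}⁺: CFG→ABE adds A, B, E; BCG→D adds D → {A, B, C, D, E, F, G, H}. Minimal: {F, G, H}⁺ = {F, G, H}; {C, G, H}⁺ = {C, G, H}; {C, F, H}⁺ = {C, F, H}; … — none reach the full schema.
{D, F, G, H}⁺: DF→BE adds B, E; BDF→A adds A; BGH→CDF adds C → {A, B, C, D, E, F, G, H}. Minimal: {F, G, H}⁺ = {F, G, H}; {D, G, H}⁺ = {D, G, H}; {D, F, H}⁺ = {A, B, D, E, F, H}; … — none reach the full schema.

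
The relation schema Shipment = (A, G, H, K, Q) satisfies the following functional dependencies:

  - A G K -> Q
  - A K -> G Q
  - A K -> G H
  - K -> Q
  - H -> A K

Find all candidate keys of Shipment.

{H}⁺: H→AK adds A, K; AK→GQ adds G, Q → {A, G, H, K, Q}.
{A, K}⁺: AK→GQ adds G, Q; AK→GH adds H → {A, G, H, K, Q}. Minimal: {K}⁺ = {K, Q}; {A}⁺ = {A} — none reach the full schema.

H; AK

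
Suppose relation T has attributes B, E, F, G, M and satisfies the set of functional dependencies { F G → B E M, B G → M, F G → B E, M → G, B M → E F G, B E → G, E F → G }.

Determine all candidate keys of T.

{B, E}; {B, G}; {B, M}; {E, F}; {F, G}; {F, M}

{B, E}⁺: BE→G adds G; BG→M adds M; BM→EFG adds F → {B, E, F, G, M}.
{B, G}⁺: BG→M adds M; BM→EFG adds E, F → {B, E, F, G, M}.
{B, M}⁺: M→G adds G; BM→EFG adds E, F → {B, E, F, G, M}.
{E, F}⁺: EF→G adds G; FG→BEM adds B, M → {B, E, F, G, M}.
{F, G}⁺: FG→BEM adds B, E, M → {B, E, F, G, M}.
{F, M}⁺: M→G adds G; FG→BEM adds B, E → {B, E, F, G, M}.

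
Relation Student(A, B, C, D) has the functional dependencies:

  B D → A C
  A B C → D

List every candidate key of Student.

{B, D}, {A, B, C}

Attribute B never appears on the right-hand side of any dependency, so B must belong to every candidate key.
{B}⁺ = {B}, which is not all of the schema, so we must add further attributes.
{B, D}⁺: BD→AC adds A, C → {A, B, C, D}. Minimal: {D}⁺ = {D}; {B}⁺ = {B} — none reach the full schema.
{A, B, C}⁺: ABC→D adds D → {A, B, C, D}. Minimal: {B, C}⁺ = {B, C}; {A, C}⁺ = {A, C}; {A, B}⁺ = {A, B} — none reach the full schema.
Any other superkey contains one of these as a subset, so there are no further candidate keys.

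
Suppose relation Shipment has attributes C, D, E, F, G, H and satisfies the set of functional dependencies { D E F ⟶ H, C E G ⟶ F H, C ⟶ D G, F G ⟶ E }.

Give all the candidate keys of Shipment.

Attribute C never appears on the right-hand side of any dependency, so C must belong to every candidate key.
{C}⁺ = {C, D, G}, which is not all of the schema, so we must add further attributes.
{C, E}⁺: C→DG adds D, G; CEG→FH adds F, H → {C, D, E, F, G, H}. Minimal: {E}⁺ = {E}; {C}⁺ = {C, D, G} — none reach the full schema.
{C, F}⁺: C→DG adds D, G; FG→E adds E; DEF→H adds H → {C, D, E, F, G, H}. Minimal: {F}⁺ = {F}; {C}⁺ = {C, D, G} — none reach the full schema.

{C, E}; {C, F}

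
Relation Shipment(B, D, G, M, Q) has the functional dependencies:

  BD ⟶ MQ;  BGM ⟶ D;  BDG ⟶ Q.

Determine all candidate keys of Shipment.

{B, D, G}, {B, G, M}

Attributes B, G never appear on any right-hand side, so every candidate key must contain {B, G}.
{B, G}⁺ = {B, G}, which is not all of the schema, so we must add further attributes.
{B, D, G}⁺: BD→MQ adds M, Q → {B, D, G, M, Q}. Minimal: {D, G}⁺ = {D, G}; {B, G}⁺ = {B, G}; {B, D}⁺ = {B, D, M, Q} — none reach the full schema.
{B, G, M}⁺: BGM→D adds D; BDG→Q adds Q → {B, D, G, M, Q}. Minimal: {G, M}⁺ = {G, M}; {B, M}⁺ = {B, M}; {B, G}⁺ = {B, G} — none reach the full schema.
Any other superkey contains one of these as a subset, so there are no further candidate keys.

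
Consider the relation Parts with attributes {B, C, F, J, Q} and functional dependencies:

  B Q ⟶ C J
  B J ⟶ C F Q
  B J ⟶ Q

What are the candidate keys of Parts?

BJ; BQ

Attribute B never appears on the right-hand side of any dependency, so B must belong to every candidate key.
{B}⁺ = {B}, which is not all of the schema, so we must add further attributes.
{B, J}⁺: BJ→CFQ adds C, F, Q → {B, C, F, J, Q}. Minimal: {J}⁺ = {J}; {B}⁺ = {B} — none reach the full schema.
{B, Q}⁺: BQ→CJ adds C, J; BJ→CFQ adds F → {B, C, F, J, Q}. Minimal: {Q}⁺ = {Q}; {B}⁺ = {B} — none reach the full schema.
Any other superkey contains one of these as a subset, so there are no further candidate keys.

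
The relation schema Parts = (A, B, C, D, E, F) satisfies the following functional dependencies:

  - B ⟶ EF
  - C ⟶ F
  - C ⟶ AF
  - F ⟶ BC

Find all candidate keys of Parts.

Attribute D never appears on the right-hand side of any dependency, so D must belong to every candidate key.
{D}⁺ = {D}, which is not all of the schema, so we must add further attributes.
{B, D}⁺: B→EF adds E, F; F→BC adds C; C→AF adds A → {A, B, C, D, E, F}. Minimal: {D}⁺ = {D}; {B}⁺ = {A, B, C, E, F} — none reach the full schema.
{C, D}⁺: C→F adds F; C→AF adds A; F→BC adds B; B→EF adds E → {A, B, C, D, E, F}. Minimal: {D}⁺ = {D}; {C}⁺ = {A, B, C, E, F} — none reach the full schema.
{D, F}⁺: F→BC adds B, C; B→EF adds E; C→AF adds A → {A, B, C, D, E, F}. Minimal: {F}⁺ = {A, B, C, E, F}; {D}⁺ = {D} — none reach the full schema.

{B, D}, {C, D}, {D, F}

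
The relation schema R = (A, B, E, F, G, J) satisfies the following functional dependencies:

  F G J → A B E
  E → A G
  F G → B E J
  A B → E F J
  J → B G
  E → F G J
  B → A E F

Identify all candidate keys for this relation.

(B), (E), (J), (F, G)

{B}⁺: B→AEF adds A, E, F; E→AG adds G; FG→BEJ adds J → {A, B, E, F, G, J}.
{E}⁺: E→AG adds A, G; E→FGJ adds F, J; FGJ→ABE adds B → {A, B, E, F, G, J}.
{J}⁺: J→BG adds B, G; B→AEF adds A, E, F → {A, B, E, F, G, J}.
{F, G}⁺: FG→BEJ adds B, E, J; B→AEF adds A → {A, B, E, F, G, J}.
Any other superkey contains one of these as a subset, so there are no further candidate keys.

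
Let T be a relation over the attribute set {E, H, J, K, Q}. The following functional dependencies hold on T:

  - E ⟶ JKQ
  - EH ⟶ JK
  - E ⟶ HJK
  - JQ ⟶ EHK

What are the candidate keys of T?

{E}, {J, Q}

{E}⁺: E→JKQ adds J, K, Q; E→HJK adds H → {E, H, J, K, Q}.
{J, Q}⁺: JQ→EHK adds E, H, K → {E, H, J, K, Q}. Minimal: {Q}⁺ = {Q}; {J}⁺ = {J} — none reach the full schema.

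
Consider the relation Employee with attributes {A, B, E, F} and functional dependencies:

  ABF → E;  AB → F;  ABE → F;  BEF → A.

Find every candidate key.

{A, B}⁺: AB→F adds F; ABF→E adds E → {A, B, E, F}. Minimal: {B}⁺ = {B}; {A}⁺ = {A} — none reach the full schema.
{B, E, F}⁺: BEF→A adds A → {A, B, E, F}. Minimal: {E, F}⁺ = {E, F}; {B, F}⁺ = {B, F}; {B, E}⁺ = {B, E} — none reach the full schema.

AB, BEF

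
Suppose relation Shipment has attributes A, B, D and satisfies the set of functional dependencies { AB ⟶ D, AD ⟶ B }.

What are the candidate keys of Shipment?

{A, B}, {A, D}

Attribute A never appears on the right-hand side of any dependency, so A must belong to every candidate key.
{A}⁺ = {A}, which is not all of the schema, so we must add further attributes.
{A, B}⁺: AB→D adds D → {A, B, D}.
{A, D}⁺: AD→B adds B → {A, B, D}.
Any other superkey contains one of these as a subset, so there are no further candidate keys.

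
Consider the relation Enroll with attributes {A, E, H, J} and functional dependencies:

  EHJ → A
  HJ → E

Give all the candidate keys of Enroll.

(H, J)

{H, J}⁺: HJ→E adds E; EHJ→A adds A → {A, E, H, J}. Minimal: {J}⁺ = {J}; {H}⁺ = {H} — none reach the full schema.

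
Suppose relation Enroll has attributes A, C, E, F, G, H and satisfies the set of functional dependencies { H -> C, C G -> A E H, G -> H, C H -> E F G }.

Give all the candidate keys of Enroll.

{G}, {H}

{G}⁺: G→H adds H; H→C adds C; CG→AEH adds A, E; CH→EFG adds F → {A, C, E, F, G, H}.
{H}⁺: H→C adds C; CH→EFG adds E, F, G; CG→AEH adds A → {A, C, E, F, G, H}.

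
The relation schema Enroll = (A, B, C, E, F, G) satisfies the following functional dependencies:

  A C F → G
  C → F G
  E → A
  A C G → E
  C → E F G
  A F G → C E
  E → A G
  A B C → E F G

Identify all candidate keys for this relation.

(B, C); (B, E, F); (A, B, F, G)

Attribute B never appears on the right-hand side of any dependency, so B must belong to every candidate key.
{B}⁺ = {B}, which is not all of the schema, so we must add further attributes.
{B, C}⁺: C→FG adds F, G; C→EFG adds E; E→AG adds A → {A, B, C, E, F, G}. Minimal: {C}⁺ = {A, C, E, F, G}; {B}⁺ = {B} — none reach the full schema.
{B, E, F}⁺: E→A adds A; E→AG adds G; AFG→CE adds C → {A, B, C, E, F, G}. Minimal: {E, F}⁺ = {A, C, E, F, G}; {B, F}⁺ = {B, F}; {B, E}⁺ = {A, B, E, G} — none reach the full schema.
{A, B, F, G}⁺: AFG→CE adds C, E → {A, B, C, E, F, G}. Minimal: {B, F, G}⁺ = {B, F, G}; {A, F, G}⁺ = {A, C, E, F, G}; {A, B, G}⁺ = {A, B, G}; … — none reach the full schema.
Any other superkey contains one of these as a subset, so there are no further candidate keys.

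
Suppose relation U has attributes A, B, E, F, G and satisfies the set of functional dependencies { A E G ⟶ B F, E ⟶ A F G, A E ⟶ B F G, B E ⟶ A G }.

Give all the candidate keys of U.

Attribute E never appears on the right-hand side of any dependency, so E must belong to every candidate key.
{E}⁺ = {A, B, E, F, G}, which is all of the schema, so {E} is the only candidate key.

(E)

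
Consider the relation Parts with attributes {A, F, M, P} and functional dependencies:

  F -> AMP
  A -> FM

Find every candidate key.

{A}⁺: A→FM adds F, M; F→AMP adds P → {A, F, M, P}.
{F}⁺: F→AMP adds A, M, P → {A, F, M, P}.

{A}, {F}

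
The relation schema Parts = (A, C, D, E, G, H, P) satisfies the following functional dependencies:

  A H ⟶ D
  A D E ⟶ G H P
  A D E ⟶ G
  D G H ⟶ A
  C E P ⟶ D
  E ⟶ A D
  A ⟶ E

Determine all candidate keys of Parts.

Attribute C never appears on the right-hand side of any dependency, so C must belong to every candidate key.
{C}⁺ = {C}, which is not all of the schema, so we must add further attributes.
{A, C}⁺: A→E adds E; E→AD adds D; ADE→GHP adds G, H, P → {A, C, D, E, G, H, P}.
{C, E}⁺: E→AD adds A, D; ADE→GHP adds G, H, P → {A, C, D, E, G, H, P}.
{C, D, G, H}⁺: DGH→A adds A; A→E adds E; ADE→GHP adds P → {A, C, D, E, G, H, P}.
Any other superkey contains one of these as a subset, so there are no further candidate keys.

AC, CE, CDGH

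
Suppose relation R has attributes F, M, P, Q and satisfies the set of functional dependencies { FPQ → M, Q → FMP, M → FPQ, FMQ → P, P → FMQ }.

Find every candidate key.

{M}⁺: M→FPQ adds F, P, Q → {F, M, P, Q}.
{P}⁺: P→FMQ adds F, M, Q → {F, M, P, Q}.
{Q}⁺: Q→FMP adds F, M, P → {F, M, P, Q}.

M; P; Q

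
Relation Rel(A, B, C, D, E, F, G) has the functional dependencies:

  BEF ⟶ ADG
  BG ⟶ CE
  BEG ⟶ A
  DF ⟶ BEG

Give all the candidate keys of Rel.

Attribute F never appears on the right-hand side of any dependency, so F must belong to every candidate key.
{F}⁺ = {F}, which is not all of the schema, so we must add further attributes.
{D, F}⁺: DF→BEG adds B, E, G; BEF→ADG adds A; BG→CE adds C → {A, B, C, D, E, F, G}. Minimal: {F}⁺ = {F}; {D}⁺ = {D} — none reach the full schema.
{B, E, F}⁺: BEF→ADG adds A, D, G; BG→CE adds C → {A, B, C, D, E, F, G}. Minimal: {E, F}⁺ = {E, F}; {B, F}⁺ = {B, F}; {B, E}⁺ = {B, E} — none reach the full schema.
{B, F, G}⁺: BG→CE adds C, E; BEG→A adds A; BEF→ADG adds D → {A, B, C, D, E, F, G}. Minimal: {F, G}⁺ = {F, G}; {B, G}⁺ = {A, B, C, E, G}; {B, F}⁺ = {B, F} — none reach the full schema.
Any other superkey contains one of these as a subset, so there are no further candidate keys.

{D, F}, {B, E, F}, {B, F, G}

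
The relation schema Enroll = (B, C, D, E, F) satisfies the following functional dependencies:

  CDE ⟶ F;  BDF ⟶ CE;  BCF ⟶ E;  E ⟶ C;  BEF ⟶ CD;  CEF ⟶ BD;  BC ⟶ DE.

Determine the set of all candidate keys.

{B, C}⁺: BC→DE adds D, E; CDE→F adds F → {B, C, D, E, F}.
{B, E}⁺: E→C adds C; BC→DE adds D; CDE→F adds F → {B, C, D, E, F}.
{D, E}⁺: E→C adds C; CDE→F adds F; CEF→BD adds B → {B, C, D, E, F}.
{E, F}⁺: E→C adds C; CEF→BD adds B, D → {B, C, D, E, F}.
{B, D, F}⁺: BDF→CE adds C, E → {B, C, D, E, F}.

(B, C), (B, E), (D, E), (E, F), (B, D, F)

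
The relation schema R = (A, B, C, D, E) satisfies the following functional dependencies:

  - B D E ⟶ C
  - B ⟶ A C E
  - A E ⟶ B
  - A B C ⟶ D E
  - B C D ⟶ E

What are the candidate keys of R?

{B}⁺: B→ACE adds A, C, E; ABC→DE adds D → {A, B, C, D, E}.
{A, E}⁺: AE→B adds B; B→ACE adds C; ABC→DE adds D → {A, B, C, D, E}.
Any other superkey contains one of these as a subset, so there are no further candidate keys.

{B}, {A, E}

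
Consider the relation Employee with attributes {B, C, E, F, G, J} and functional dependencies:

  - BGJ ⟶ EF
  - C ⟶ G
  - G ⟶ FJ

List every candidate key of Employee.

Attributes B, C never appear on any right-hand side, so every candidate key must contain {B, C}.
{B, C}⁺ = {B, C, E, F, G, J}, which is all of the schema, so {B, C} is the only candidate key.

BC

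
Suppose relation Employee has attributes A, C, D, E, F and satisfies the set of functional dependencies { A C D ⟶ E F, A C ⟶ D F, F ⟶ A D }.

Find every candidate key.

{A, C}⁺: AC→DF adds D, F; ACD→EF adds E → {A, C, D, E, F}.
{C, F}⁺: F→AD adds A, D; ACD→EF adds E → {A, C, D, E, F}.

AC, CF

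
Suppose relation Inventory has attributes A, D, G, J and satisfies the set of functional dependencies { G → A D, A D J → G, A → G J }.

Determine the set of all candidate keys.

{A}, {G}

{A}⁺: A→GJ adds G, J; G→AD adds D → {A, D, G, J}.
{G}⁺: G→AD adds A, D; A→GJ adds J → {A, D, G, J}.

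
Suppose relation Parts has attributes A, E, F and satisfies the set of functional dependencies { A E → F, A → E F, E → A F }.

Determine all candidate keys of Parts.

A, E

{A}⁺: A→EF adds E, F → {A, E, F}.
{E}⁺: E→AF adds A, F → {A, E, F}.
Any other superkey contains one of these as a subset, so there are no further candidate keys.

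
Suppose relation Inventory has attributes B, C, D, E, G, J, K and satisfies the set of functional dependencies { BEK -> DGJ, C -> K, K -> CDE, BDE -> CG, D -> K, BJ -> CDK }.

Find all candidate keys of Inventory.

{B, C}⁺: C→K adds K; K→CDE adds D, E; BDE→CG adds G; BEK→DGJ adds J → {B, C, D, E, G, J, K}. Minimal: {C}⁺ = {C, D, E, K}; {B}⁺ = {B} — none reach the full schema.
{B, D}⁺: D→K adds K; K→CDE adds C, E; BDE→CG adds G; BEK→DGJ adds J → {B, C, D, E, G, J, K}. Minimal: {D}⁺ = {C, D, E, K}; {B}⁺ = {B} — none reach the full schema.
{B, J}⁺: BJ→CDK adds C, D, K; K→CDE adds E; BDE→CG adds G → {B, C, D, E, G, J, K}. Minimal: {J}⁺ = {J}; {B}⁺ = {B} — none reach the full schema.
{B, K}⁺: K→CDE adds C, D, E; BDE→CG adds G; BEK→DGJ adds J → {B, C, D, E, G, J, K}. Minimal: {K}⁺ = {C, D, E, K}; {B}⁺ = {B} — none reach the full schema.

BC, BD, BJ, BK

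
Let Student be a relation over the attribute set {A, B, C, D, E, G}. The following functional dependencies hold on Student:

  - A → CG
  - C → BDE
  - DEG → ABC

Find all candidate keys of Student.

A; CG; DEG

{A}⁺: A→CG adds C, G; C→BDE adds B, D, E → {A, B, C, D, E, G}.
{C, G}⁺: C→BDE adds B, D, E; DEG→ABC adds A → {A, B, C, D, E, G}. Minimal: {G}⁺ = {G}; {C}⁺ = {B, C, D, E} — none reach the full schema.
{D, E, G}⁺: DEG→ABC adds A, B, C → {A, B, C, D, E, G}. Minimal: {E, G}⁺ = {E, G}; {D, G}⁺ = {D, G}; {D, E}⁺ = {D, E} — none reach the full schema.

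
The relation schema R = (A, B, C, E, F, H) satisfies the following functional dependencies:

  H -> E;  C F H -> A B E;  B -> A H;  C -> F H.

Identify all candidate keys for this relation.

{C}⁺: C→FH adds F, H; H→E adds E; CFH→ABE adds A, B → {A, B, C, E, F, H}.
No other minimal superkey exists.

C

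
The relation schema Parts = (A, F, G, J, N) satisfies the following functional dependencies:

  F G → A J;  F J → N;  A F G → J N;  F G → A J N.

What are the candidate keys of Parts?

Attributes F, G never appear on any right-hand side, so every candidate key must contain {F, G}.
{F, G}⁺ = {A, F, G, J, N}, which is all of the schema, so {F, G} is the only candidate key.

FG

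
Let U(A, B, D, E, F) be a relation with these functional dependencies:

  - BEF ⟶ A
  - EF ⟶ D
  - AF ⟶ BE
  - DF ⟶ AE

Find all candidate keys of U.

{A, F}, {D, F}, {E, F}

Attribute F never appears on the right-hand side of any dependency, so F must belong to every candidate key.
{F}⁺ = {F}, which is not all of the schema, so we must add further attributes.
{A, F}⁺: AF→BE adds B, E; EF→D adds D → {A, B, D, E, F}.
{D, F}⁺: DF→AE adds A, E; AF→BE adds B → {A, B, D, E, F}.
{E, F}⁺: EF→D adds D; DF→AE adds A; AF→BE adds B → {A, B, D, E, F}.
Any other superkey contains one of these as a subset, so there are no further candidate keys.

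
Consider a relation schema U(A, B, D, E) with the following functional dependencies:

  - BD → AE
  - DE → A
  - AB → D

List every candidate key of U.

Attribute B never appears on the right-hand side of any dependency, so B must belong to every candidate key.
{B}⁺ = {B}, which is not all of the schema, so we must add further attributes.
{A, B}⁺: AB→D adds D; BD→AE adds E → {A, B, D, E}. Minimal: {B}⁺ = {B}; {A}⁺ = {A} — none reach the full schema.
{B, D}⁺: BD→AE adds A, E → {A, B, D, E}. Minimal: {D}⁺ = {D}; {B}⁺ = {B} — none reach the full schema.

(A, B), (B, D)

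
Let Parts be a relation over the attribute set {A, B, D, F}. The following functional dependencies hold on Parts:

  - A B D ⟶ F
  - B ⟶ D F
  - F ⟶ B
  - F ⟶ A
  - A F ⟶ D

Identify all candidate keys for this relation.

B; F

{B}⁺: B→DF adds D, F; F→A adds A → {A, B, D, F}.
{F}⁺: F→B adds B; F→A adds A; AF→D adds D → {A, B, D, F}.
Any other superkey contains one of these as a subset, so there are no further candidate keys.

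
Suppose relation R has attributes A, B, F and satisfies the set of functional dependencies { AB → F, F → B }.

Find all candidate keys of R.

Attribute A never appears on the right-hand side of any dependency, so A must belong to every candidate key.
{A}⁺ = {A}, which is not all of the schema, so we must add further attributes.
{A, B}⁺: AB→F adds F → {A, B, F}. Minimal: {B}⁺ = {B}; {A}⁺ = {A} — none reach the full schema.
{A, F}⁺: F→B adds B → {A, B, F}. Minimal: {F}⁺ = {B, F}; {A}⁺ = {A} — none reach the full schema.
Any other superkey contains one of these as a subset, so there are no further candidate keys.

{A, B}, {A, F}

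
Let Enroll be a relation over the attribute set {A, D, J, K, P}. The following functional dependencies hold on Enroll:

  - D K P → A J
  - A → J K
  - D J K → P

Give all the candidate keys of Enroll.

Attribute D never appears on the right-hand side of any dependency, so D must belong to every candidate key.
{D}⁺ = {D}, which is not all of the schema, so we must add further attributes.
{A, D}⁺: A→JK adds J, K; DJK→P adds P → {A, D, J, K, P}. Minimal: {D}⁺ = {D}; {A}⁺ = {A, J, K} — none reach the full schema.
{D, J, K}⁺: DJK→P adds P; DKP→AJ adds A → {A, D, J, K, P}. Minimal: {J, K}⁺ = {J, K}; {D, K}⁺ = {D, K}; {D, J}⁺ = {D, J} — none reach the full schema.
{D, K, P}⁺: DKP→AJ adds A, J → {A, D, J, K, P}. Minimal: {K, P}⁺ = {K, P}; {D, P}⁺ = {D, P}; {D, K}⁺ = {D, K} — none reach the full schema.
Any other superkey contains one of these as a subset, so there are no further candidate keys.

(A, D), (D, J, K), (D, K, P)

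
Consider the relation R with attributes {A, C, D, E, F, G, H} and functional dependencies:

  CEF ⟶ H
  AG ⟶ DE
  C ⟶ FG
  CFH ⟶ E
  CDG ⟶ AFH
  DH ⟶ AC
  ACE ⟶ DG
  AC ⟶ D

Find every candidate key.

{A, C}, {C, D}, {D, H}, {A, G, H}

{A, C}⁺: C→FG adds F, G; AC→D adds D; AG→DE adds E; CDG→AFH adds H → {A, C, D, E, F, G, H}.
{C, D}⁺: C→FG adds F, G; CDG→AFH adds A, H; AG→DE adds E → {A, C, D, E, F, G, H}.
{D, H}⁺: DH→AC adds A, C; C→FG adds F, G; CFH→E adds E → {A, C, D, E, F, G, H}.
{A, G, H}⁺: AG→DE adds D, E; DH→AC adds C; C→FG adds F → {A, C, D, E, F, G, H}.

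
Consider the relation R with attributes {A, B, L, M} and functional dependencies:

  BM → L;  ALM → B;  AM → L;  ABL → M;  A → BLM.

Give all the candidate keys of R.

{A}

Attribute A never appears on the right-hand side of any dependency, so A must belong to every candidate key.
{A}⁺ = {A, B, L, M}, which is all of the schema, so {A} is the only candidate key.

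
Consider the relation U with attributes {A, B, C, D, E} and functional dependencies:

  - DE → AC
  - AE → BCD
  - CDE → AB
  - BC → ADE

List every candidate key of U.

{A, E}⁺: AE→BCD adds B, C, D → {A, B, C, D, E}. Minimal: {E}⁺ = {E}; {A}⁺ = {A} — none reach the full schema.
{B, C}⁺: BC→ADE adds A, D, E → {A, B, C, D, E}. Minimal: {C}⁺ = {C}; {B}⁺ = {B} — none reach the full schema.
{D, E}⁺: DE→AC adds A, C; AE→BCD adds B → {A, B, C, D, E}. Minimal: {E}⁺ = {E}; {D}⁺ = {D} — none reach the full schema.
Any other superkey contains one of these as a subset, so there are no further candidate keys.

(A, E), (B, C), (D, E)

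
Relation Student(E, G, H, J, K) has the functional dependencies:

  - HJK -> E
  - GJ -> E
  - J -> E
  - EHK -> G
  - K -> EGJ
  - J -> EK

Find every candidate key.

Attribute H never appears on the right-hand side of any dependency, so H must belong to every candidate key.
{H}⁺ = {H}, which is not all of the schema, so we must add further attributes.
{H, J}⁺: J→E adds E; J→EK adds K; EHK→G adds G → {E, G, H, J, K}.
{H, K}⁺: K→EGJ adds E, G, J → {E, G, H, J, K}.

{H, J}, {H, K}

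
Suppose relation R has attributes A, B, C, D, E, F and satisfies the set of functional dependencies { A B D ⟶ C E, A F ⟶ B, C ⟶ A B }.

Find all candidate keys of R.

{A, D, F}, {C, D, F}

{A, D, F}⁺: AF→B adds B; ABD→CE adds C, E → {A, B, C, D, E, F}. Minimal: {D, F}⁺ = {D, F}; {A, F}⁺ = {A, B, F}; {A, D}⁺ = {A, D} — none reach the full schema.
{C, D, F}⁺: C→AB adds A, B; ABD→CE adds E → {A, B, C, D, E, F}. Minimal: {D, F}⁺ = {D, F}; {C, F}⁺ = {A, B, C, F}; {C, D}⁺ = {A, B, C, D, E} — none reach the full schema.
Any other superkey contains one of these as a subset, so there are no further candidate keys.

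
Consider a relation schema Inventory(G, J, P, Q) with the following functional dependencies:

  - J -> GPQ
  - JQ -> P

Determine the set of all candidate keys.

{J}

{J}⁺: J→GPQ adds G, P, Q → {G, J, P, Q}.
No other minimal superkey exists.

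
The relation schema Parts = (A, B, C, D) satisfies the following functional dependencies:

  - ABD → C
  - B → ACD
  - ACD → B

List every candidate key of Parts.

{B}, {A, C, D}

{B}⁺: B→ACD adds A, C, D → {A, B, C, D}.
{A, C, D}⁺: ACD→B adds B → {A, B, C, D}. Minimal: {C, D}⁺ = {C, D}; {A, D}⁺ = {A, D}; {A, C}⁺ = {A, C} — none reach the full schema.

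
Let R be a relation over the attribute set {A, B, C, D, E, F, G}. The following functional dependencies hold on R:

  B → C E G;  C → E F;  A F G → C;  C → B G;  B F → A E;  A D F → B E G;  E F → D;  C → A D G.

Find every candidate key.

{B}⁺: B→CEG adds C, E, G; C→EF adds F; BF→AE adds A; EF→D adds D → {A, B, C, D, E, F, G}.
{C}⁺: C→EF adds E, F; C→BG adds B, G; BF→AE adds A; EF→D adds D → {A, B, C, D, E, F, G}.
{A, D, F}⁺: ADF→BEG adds B, E, G; B→CEG adds C → {A, B, C, D, E, F, G}.
{A, E, F}⁺: EF→D adds D; ADF→BEG adds B, G; B→CEG adds C → {A, B, C, D, E, F, G}.
{A, F, G}⁺: AFG→C adds C; C→BG adds B; BF→AE adds E; EF→D adds D → {A, B, C, D, E, F, G}.

{B}, {C}, {A, D, F}, {A, E, F}, {A, F, G}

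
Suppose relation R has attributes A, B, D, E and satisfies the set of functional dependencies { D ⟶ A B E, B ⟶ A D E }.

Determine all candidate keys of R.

{B}; {D}

{B}⁺: B→ADE adds A, D, E → {A, B, D, E}.
{D}⁺: D→ABE adds A, B, E → {A, B, D, E}.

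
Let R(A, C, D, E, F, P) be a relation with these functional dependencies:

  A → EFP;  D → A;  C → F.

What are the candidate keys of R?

Attributes C, D never appear on any right-hand side, so every candidate key must contain {C, D}.
{C, D}⁺ = {A, C, D, E, F, P}, which is all of the schema, so {C, D} is the only candidate key.

{C, D}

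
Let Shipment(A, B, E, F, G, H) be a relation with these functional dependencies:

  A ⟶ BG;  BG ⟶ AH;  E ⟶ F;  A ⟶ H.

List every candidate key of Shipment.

(A, E), (B, E, G)

Attribute E never appears on the right-hand side of any dependency, so E must belong to every candidate key.
{E}⁺ = {E, F}, which is not all of the schema, so we must add further attributes.
{A, E}⁺: A→BG adds B, G; BG→AH adds H; E→F adds F → {A, B, E, F, G, H}. Minimal: {E}⁺ = {E, F}; {A}⁺ = {A, B, G, H} — none reach the full schema.
{B, E, G}⁺: BG→AH adds A, H; E→F adds F → {A, B, E, F, G, H}. Minimal: {E, G}⁺ = {E, F, G}; {B, G}⁺ = {A, B, G, H}; {B, E}⁺ = {B, E, F} — none reach the full schema.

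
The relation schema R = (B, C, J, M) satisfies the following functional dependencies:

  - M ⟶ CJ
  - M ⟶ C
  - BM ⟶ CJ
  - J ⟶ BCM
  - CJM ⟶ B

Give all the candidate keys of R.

(J); (M)

{J}⁺: J→BCM adds B, C, M → {B, C, J, M}.
{M}⁺: M→CJ adds C, J; J→BCM adds B → {B, C, J, M}.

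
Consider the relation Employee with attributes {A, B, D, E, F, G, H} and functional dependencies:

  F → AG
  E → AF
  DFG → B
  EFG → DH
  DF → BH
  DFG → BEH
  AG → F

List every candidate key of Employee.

(E); (D, F); (A, D, G)

{E}⁺: E→AF adds A, F; F→AG adds G; EFG→DH adds D, H; DF→BH adds B → {A, B, D, E, F, G, H}.
{D, F}⁺: F→AG adds A, G; DFG→B adds B; DF→BH adds H; DFG→BEH adds E → {A, B, D, E, F, G, H}.
{A, D, G}⁺: AG→F adds F; DFG→B adds B; DF→BH adds H; DFG→BEH adds E → {A, B, D, E, F, G, H}.
Any other superkey contains one of these as a subset, so there are no further candidate keys.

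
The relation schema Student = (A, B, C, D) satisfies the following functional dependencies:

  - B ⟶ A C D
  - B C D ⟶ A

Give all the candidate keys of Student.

Attribute B never appears on the right-hand side of any dependency, so B must belong to every candidate key.
{B}⁺ = {A, B, C, D}, which is all of the schema, so {B} is the only candidate key.

{B}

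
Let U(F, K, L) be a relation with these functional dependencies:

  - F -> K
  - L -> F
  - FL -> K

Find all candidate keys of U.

{L}

Attribute L never appears on the right-hand side of any dependency, so L must belong to every candidate key.
{L}⁺ = {F, K, L}, which is all of the schema, so {L} is the only candidate key.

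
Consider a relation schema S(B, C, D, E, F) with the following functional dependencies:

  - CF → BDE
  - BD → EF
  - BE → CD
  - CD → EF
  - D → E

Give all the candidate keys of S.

{B, D}⁺: BD→EF adds E, F; BE→CD adds C → {B, C, D, E, F}.
{B, E}⁺: BE→CD adds C, D; CD→EF adds F → {B, C, D, E, F}.
{C, D}⁺: CD→EF adds E, F; CF→BDE adds B → {B, C, D, E, F}.
{C, F}⁺: CF→BDE adds B, D, E → {B, C, D, E, F}.
Any other superkey contains one of these as a subset, so there are no further candidate keys.

(B, D); (B, E); (C, D); (C, F)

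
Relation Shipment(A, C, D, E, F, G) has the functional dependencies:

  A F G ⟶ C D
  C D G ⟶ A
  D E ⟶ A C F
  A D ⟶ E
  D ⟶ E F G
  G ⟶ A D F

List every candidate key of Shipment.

{D}, {G}

{D}⁺: D→EFG adds E, F, G; G→ADF adds A; AFG→CD adds C → {A, C, D, E, F, G}.
{G}⁺: G→ADF adds A, D, F; AFG→CD adds C; AD→E adds E → {A, C, D, E, F, G}.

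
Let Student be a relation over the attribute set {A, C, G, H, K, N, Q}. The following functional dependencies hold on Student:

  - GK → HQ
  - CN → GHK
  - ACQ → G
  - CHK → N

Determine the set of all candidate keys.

{A, C, N}, {A, C, G, K}, {A, C, H, K}, {A, C, K, Q}

{A, C, N}⁺: CN→GHK adds G, H, K; GK→HQ adds Q → {A, C, G, H, K, N, Q}.
{A, C, G, K}⁺: GK→HQ adds H, Q; CHK→N adds N → {A, C, G, H, K, N, Q}.
{A, C, H, K}⁺: CHK→N adds N; CN→GHK adds G; GK→HQ adds Q → {A, C, G, H, K, N, Q}.
{A, C, K, Q}⁺: ACQ→G adds G; GK→HQ adds H; CHK→N adds N → {A, C, G, H, K, N, Q}.
Any other superkey contains one of these as a subset, so there are no further candidate keys.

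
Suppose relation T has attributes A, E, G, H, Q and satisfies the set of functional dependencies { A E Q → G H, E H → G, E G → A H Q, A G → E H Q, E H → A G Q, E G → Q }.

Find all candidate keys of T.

{A, G}⁺: AG→EHQ adds E, H, Q → {A, E, G, H, Q}. Minimal: {G}⁺ = {G}; {A}⁺ = {A} — none reach the full schema.
{E, G}⁺: EG→AHQ adds A, H, Q → {A, E, G, H, Q}. Minimal: {G}⁺ = {G}; {E}⁺ = {E} — none reach the full schema.
{E, H}⁺: EH→G adds G; EG→AHQ adds A, Q → {A, E, G, H, Q}. Minimal: {H}⁺ = {H}; {E}⁺ = {E} — none reach the full schema.
{A, E, Q}⁺: AEQ→GH adds G, H → {A, E, G, H, Q}. Minimal: {E, Q}⁺ = {E, Q}; {A, Q}⁺ = {A, Q}; {A, E}⁺ = {A, E} — none reach the full schema.
Any other superkey contains one of these as a subset, so there are no further candidate keys.

{A, G}; {E, G}; {E, H}; {A, E, Q}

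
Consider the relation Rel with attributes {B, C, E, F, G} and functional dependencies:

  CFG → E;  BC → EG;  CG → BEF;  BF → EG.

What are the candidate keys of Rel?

(B, C), (C, G)

Attribute C never appears on the right-hand side of any dependency, so C must belong to every candidate key.
{C}⁺ = {C}, which is not all of the schema, so we must add further attributes.
{B, C}⁺: BC→EG adds E, G; CG→BEF adds F → {B, C, E, F, G}. Minimal: {C}⁺ = {C}; {B}⁺ = {B} — none reach the full schema.
{C, G}⁺: CG→BEF adds B, E, F → {B, C, E, F, G}. Minimal: {G}⁺ = {G}; {C}⁺ = {C} — none reach the full schema.
Any other superkey contains one of these as a subset, so there are no further candidate keys.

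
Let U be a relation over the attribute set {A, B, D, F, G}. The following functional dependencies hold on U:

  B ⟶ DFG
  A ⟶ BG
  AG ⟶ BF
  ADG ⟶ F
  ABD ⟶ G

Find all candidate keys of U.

A

Attribute A never appears on the right-hand side of any dependency, so A must belong to every candidate key.
{A}⁺ = {A, B, D, F, G}, which is all of the schema, so {A} is the only candidate key.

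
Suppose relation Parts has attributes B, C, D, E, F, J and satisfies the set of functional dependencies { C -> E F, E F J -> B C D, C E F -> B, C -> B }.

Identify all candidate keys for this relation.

Attribute J never appears on the right-hand side of any dependency, so J must belong to every candidate key.
{J}⁺ = {J}, which is not all of the schema, so we must add further attributes.
{C, J}⁺: C→EF adds E, F; EFJ→BCD adds B, D → {B, C, D, E, F, J}.
{E, F, J}⁺: EFJ→BCD adds B, C, D → {B, C, D, E, F, J}.
Any other superkey contains one of these as a subset, so there are no further candidate keys.

{C, J}; {E, F, J}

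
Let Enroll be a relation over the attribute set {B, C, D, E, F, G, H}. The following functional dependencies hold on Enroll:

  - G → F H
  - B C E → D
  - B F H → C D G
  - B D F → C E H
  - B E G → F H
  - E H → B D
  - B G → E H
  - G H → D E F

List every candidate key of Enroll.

{G}⁺: G→FH adds F, H; GH→DEF adds D, E; EH→BD adds B; BFH→CDG adds C → {B, C, D, E, F, G, H}.
{B, D, F}⁺: BDF→CEH adds C, E, H; BFH→CDG adds G → {B, C, D, E, F, G, H}.
{B, F, H}⁺: BFH→CDG adds C, D, G; BDF→CEH adds E → {B, C, D, E, F, G, H}.
{E, F, H}⁺: EH→BD adds B, D; BFH→CDG adds C, G → {B, C, D, E, F, G, H}.
{B, C, E, F}⁺: BCE→D adds D; BDF→CEH adds H; BFH→CDG adds G → {B, C, D, E, F, G, H}.
Any other superkey contains one of these as a subset, so there are no further candidate keys.

G; BDF; BFH; EFH; BCEF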